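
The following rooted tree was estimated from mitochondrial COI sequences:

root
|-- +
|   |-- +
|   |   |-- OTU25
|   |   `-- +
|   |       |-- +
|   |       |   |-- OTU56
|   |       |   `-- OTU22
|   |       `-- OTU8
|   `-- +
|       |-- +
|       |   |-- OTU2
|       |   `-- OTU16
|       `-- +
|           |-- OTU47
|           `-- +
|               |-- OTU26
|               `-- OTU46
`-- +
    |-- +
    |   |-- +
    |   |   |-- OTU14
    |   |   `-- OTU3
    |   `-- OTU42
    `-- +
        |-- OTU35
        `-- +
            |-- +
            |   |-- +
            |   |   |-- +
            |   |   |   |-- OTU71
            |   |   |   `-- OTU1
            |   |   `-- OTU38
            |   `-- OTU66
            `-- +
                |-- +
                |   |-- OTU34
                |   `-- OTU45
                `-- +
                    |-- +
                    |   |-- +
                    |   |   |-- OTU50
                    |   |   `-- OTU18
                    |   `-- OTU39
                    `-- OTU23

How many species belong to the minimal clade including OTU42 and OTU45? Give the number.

The MRCA of OTU42 and OTU45 is the node subtending (((OTU14,OTU3),OTU42),(OTU35,((((OTU71,OTU1),OTU38),OTU66),((OTU34,OTU45),(((OTU50,OTU18),OTU39),OTU23))))).
That clade contains 14 terminal taxa: OTU1, OTU14, OTU18, OTU23, OTU3, OTU34, OTU35, OTU38, OTU39, OTU42, OTU45, OTU50, OTU66, OTU71.

14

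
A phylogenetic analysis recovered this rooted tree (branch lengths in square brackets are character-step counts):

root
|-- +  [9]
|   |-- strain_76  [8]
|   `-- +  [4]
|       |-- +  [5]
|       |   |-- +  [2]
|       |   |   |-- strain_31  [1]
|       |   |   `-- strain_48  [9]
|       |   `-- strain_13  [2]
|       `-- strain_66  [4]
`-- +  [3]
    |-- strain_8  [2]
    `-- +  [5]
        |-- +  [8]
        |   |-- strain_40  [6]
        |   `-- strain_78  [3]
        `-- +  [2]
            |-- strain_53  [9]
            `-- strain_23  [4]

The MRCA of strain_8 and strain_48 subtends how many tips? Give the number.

10

The MRCA of strain_8 and strain_48 is the root, so the clade is the entire tree.
That clade contains 10 terminal taxa: strain_13, strain_23, strain_31, strain_40, strain_48, strain_53, strain_66, strain_76, strain_78, strain_8.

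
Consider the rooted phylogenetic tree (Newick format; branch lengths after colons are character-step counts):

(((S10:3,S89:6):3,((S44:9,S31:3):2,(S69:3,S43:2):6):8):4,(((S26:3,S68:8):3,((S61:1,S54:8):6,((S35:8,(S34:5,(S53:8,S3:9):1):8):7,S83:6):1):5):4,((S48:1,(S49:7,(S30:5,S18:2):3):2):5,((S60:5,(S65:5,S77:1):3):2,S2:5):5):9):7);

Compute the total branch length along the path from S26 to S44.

The path runs S26 → … → MRCA → … → S44; the MRCA is the root of the tree.
Branch lengths along that path: 3 + 3 + 4 + 7 + 4 + 8 + 2 + 9 = 40.

40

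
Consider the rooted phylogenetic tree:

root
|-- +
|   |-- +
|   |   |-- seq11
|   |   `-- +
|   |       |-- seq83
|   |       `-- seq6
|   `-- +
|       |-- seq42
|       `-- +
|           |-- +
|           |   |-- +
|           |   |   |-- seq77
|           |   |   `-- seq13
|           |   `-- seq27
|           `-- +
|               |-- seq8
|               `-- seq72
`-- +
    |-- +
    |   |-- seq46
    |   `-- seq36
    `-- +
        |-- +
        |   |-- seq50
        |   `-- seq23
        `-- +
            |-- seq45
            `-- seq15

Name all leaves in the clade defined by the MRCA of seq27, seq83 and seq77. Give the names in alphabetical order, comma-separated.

Tracing seq27: it sits inside ((seq77,seq13),seq27).
Tracing seq83: it sits inside (seq83,seq6).
Tracing seq77: it sits inside (seq77,seq13).
The smallest clade enclosing all 3 is ((seq11,(seq83,seq6)),(seq42,(((seq77,seq13),seq27),(seq8,seq72)))); the answer is its 9 terminal taxa in alphabetical order.

seq11, seq13, seq27, seq42, seq6, seq72, seq77, seq8, seq83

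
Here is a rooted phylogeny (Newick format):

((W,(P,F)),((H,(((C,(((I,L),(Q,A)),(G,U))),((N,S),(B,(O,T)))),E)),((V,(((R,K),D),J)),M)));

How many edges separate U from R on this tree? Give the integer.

The MRCA of U and R is the node subtending ((H,(((C,(((I,L),(Q,A)),(G,U))),((N,S),(B,(O,T)))),E)),((V,(((R,K),D),J)),M)).
From U up to that node: 7 branches. From R up to the same node: 6 branches. Total: 7 + 6 = 13.

13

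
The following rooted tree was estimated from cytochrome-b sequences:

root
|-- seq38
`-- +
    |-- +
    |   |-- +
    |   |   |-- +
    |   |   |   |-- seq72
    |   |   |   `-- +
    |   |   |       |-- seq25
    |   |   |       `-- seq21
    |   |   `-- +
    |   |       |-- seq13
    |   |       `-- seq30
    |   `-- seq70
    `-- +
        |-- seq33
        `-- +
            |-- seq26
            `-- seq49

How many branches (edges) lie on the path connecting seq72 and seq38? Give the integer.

6

The MRCA of seq72 and seq38 is the root of the tree.
From seq72 up to that node: 5 branches. From seq38 up to the same node: 1 branch. Total: 5 + 1 = 6.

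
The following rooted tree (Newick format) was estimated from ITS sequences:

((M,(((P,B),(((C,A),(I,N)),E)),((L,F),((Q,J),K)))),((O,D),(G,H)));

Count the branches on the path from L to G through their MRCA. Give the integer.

8

The MRCA of L and G is the root of the tree.
From L up to that node: 5 branches. From G up to the same node: 3 branches. Total: 5 + 3 = 8.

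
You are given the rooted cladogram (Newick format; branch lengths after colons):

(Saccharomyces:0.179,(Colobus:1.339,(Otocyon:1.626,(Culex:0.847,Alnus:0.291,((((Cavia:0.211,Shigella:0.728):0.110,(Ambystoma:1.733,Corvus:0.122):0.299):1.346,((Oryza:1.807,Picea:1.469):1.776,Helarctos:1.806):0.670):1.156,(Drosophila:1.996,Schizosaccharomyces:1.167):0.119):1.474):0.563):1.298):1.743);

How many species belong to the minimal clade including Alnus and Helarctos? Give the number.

The MRCA of Alnus and Helarctos is the node subtending (Culex,Alnus,((((Cavia,Shigella),(Ambystoma,Corvus)),((Oryza,Picea),Helarctos)),(Drosophila,Schizosaccharomyces))).
That clade contains 11 terminal taxa: Alnus, Ambystoma, Cavia, Corvus, Culex, Drosophila, Helarctos, Oryza, Picea, Schizosaccharomyces, Shigella.

11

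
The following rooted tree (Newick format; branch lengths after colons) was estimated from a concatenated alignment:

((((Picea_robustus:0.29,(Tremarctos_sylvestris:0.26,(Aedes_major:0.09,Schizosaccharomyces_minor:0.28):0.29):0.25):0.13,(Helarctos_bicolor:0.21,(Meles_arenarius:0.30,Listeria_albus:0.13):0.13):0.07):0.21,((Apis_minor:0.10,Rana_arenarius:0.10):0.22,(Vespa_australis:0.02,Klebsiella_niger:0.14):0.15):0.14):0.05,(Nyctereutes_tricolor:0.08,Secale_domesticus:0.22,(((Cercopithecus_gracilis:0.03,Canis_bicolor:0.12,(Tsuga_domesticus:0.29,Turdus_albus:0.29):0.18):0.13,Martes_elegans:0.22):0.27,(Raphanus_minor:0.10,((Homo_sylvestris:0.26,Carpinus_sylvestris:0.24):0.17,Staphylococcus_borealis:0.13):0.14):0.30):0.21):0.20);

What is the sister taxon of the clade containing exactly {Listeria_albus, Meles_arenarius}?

The clade containing exactly {Listeria_albus, Meles_arenarius} attaches to the tree at the node subtending (Helarctos_bicolor,(Meles_arenarius,Listeria_albus)).
The other lineage descending from that same node — the sister group — is the single tip Helarctos_bicolor.

Helarctos_bicolor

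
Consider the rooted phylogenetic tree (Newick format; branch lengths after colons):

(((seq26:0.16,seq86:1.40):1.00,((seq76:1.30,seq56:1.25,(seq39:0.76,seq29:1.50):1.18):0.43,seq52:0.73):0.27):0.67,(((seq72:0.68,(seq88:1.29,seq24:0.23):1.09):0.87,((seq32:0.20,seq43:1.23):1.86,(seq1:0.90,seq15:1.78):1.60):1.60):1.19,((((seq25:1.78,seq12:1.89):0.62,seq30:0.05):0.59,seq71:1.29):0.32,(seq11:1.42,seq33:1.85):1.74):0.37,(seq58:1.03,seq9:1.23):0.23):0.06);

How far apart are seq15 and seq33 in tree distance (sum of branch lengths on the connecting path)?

The path runs seq15 → … → MRCA → … → seq33; the MRCA is the node subtending (((seq72,(seq88,seq24)),((seq32,seq43),(seq1,seq15))),((((seq25,seq12),seq30),seq71),(seq11,seq33)),(seq58,seq9)).
Branch lengths along that path: 1.78 + 1.60 + 1.60 + 1.19 + 0.37 + 1.74 + 1.85 = 10.13.

10.13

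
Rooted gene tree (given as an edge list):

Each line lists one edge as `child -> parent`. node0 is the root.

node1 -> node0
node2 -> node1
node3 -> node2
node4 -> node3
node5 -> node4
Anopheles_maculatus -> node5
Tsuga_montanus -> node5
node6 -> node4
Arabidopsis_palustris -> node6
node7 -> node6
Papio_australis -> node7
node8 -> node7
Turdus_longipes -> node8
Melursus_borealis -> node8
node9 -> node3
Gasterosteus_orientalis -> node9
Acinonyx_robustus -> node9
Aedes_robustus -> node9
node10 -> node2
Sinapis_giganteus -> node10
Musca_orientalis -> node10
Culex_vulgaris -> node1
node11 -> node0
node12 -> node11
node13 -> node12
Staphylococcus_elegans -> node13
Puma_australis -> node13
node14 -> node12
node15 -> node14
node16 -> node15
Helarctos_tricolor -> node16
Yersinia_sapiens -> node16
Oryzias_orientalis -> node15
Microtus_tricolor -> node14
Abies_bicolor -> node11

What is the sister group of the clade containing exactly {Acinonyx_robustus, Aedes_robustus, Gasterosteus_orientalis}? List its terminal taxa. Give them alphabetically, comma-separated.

The clade containing exactly {Acinonyx_robustus, Aedes_robustus, Gasterosteus_orientalis} attaches to the tree at the node subtending (((Anopheles_maculatus,Tsuga_montanus),(Arabidopsis_palustris,(Papio_australis,(Turdus_longipes,Melursus_borealis)))),(Gasterosteus_orientalis,Acinonyx_robustus,Aedes_robustus)).
The other lineage descending from that same node — the sister group — is ((Anopheles_maculatus,Tsuga_montanus),(Arabidopsis_palustris,(Papio_australis,(Turdus_longipes,Melursus_borealis)))); its 6 tips in alphabetical order are the answer.

Anopheles_maculatus, Arabidopsis_palustris, Melursus_borealis, Papio_australis, Tsuga_montanus, Turdus_longipes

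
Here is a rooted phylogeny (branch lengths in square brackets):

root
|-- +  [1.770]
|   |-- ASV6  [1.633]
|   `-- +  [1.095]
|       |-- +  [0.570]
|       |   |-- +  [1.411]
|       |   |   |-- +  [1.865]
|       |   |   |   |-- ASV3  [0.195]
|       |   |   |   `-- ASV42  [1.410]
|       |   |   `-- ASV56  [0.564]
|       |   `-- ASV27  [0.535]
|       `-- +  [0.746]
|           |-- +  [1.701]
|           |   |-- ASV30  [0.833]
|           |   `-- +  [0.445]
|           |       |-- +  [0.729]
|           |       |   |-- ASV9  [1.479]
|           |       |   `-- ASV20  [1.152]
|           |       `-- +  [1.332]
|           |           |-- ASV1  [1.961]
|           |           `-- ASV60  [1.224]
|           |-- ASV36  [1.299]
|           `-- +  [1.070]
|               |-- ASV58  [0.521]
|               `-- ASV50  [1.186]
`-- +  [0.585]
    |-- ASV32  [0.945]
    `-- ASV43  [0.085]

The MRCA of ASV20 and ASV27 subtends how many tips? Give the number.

The MRCA of ASV20 and ASV27 is the node subtending ((((ASV3,ASV42),ASV56),ASV27),((ASV30,((ASV9,ASV20),(ASV1,ASV60))),ASV36,(ASV58,ASV50))).
That clade contains 12 terminal taxa: ASV1, ASV20, ASV27, ASV3, ASV30, ASV36, ASV42, ASV50, ASV56, ASV58, ASV60, ASV9.

12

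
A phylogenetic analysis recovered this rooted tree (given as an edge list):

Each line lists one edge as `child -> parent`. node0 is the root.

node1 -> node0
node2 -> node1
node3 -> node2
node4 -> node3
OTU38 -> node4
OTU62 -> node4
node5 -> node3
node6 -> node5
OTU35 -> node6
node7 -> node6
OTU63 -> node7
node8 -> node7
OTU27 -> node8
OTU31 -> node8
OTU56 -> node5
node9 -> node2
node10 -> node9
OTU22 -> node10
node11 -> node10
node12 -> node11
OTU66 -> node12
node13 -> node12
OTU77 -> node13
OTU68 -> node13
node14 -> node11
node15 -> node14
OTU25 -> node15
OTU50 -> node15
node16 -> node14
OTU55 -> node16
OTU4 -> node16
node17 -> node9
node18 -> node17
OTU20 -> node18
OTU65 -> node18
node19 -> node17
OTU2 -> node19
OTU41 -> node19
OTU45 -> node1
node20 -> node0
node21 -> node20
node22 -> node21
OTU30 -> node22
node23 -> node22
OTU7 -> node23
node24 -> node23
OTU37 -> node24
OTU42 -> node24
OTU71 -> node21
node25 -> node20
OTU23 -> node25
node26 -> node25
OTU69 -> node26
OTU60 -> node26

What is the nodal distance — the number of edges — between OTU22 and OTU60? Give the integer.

9

The MRCA of OTU22 and OTU60 is the root of the tree.
From OTU22 up to that node: 5 branches. From OTU60 up to the same node: 4 branches. Total: 5 + 4 = 9.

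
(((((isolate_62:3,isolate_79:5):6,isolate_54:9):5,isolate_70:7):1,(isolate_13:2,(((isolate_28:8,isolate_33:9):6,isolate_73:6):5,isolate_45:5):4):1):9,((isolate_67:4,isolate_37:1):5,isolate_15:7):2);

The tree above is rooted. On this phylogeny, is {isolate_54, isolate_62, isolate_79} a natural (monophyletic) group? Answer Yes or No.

The most recent common ancestor of these taxa subtends ((isolate_62,isolate_79),isolate_54).
That clade has exactly 3 tips — every listed taxon and nothing else — so the group is monophyletic.

Yes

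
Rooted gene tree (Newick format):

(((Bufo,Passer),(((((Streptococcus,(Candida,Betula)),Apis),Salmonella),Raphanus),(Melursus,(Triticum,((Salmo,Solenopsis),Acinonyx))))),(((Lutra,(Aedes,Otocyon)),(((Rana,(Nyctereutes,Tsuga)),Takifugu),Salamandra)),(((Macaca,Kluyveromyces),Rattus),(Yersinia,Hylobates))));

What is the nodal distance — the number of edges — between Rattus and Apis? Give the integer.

10

The MRCA of Rattus and Apis is the root of the tree.
From Rattus up to that node: 4 branches. From Apis up to the same node: 6 branches. Total: 4 + 6 = 10.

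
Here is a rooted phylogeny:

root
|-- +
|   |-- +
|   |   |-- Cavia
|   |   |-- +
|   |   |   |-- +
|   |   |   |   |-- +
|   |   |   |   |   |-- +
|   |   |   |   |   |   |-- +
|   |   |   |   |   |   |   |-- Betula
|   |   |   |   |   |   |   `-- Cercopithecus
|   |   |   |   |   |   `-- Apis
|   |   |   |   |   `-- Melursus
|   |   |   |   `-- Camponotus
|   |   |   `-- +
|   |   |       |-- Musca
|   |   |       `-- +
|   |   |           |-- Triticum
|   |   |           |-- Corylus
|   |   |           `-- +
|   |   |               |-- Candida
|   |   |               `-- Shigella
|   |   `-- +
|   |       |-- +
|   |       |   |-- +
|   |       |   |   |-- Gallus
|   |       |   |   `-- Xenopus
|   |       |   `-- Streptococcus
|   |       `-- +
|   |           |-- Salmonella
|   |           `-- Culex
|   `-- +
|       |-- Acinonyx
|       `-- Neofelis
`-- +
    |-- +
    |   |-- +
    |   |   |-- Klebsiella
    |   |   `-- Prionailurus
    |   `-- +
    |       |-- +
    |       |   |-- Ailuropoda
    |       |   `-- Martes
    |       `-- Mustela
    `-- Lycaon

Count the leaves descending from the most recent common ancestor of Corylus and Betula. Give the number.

The MRCA of Corylus and Betula is the node subtending (((((Betula,Cercopithecus),Apis),Melursus),Camponotus),(Musca,(Triticum,Corylus,(Candida,Shigella)))).
That clade contains 10 terminal taxa: Apis, Betula, Camponotus, Candida, Cercopithecus, Corylus, Melursus, Musca, Shigella, Triticum.

10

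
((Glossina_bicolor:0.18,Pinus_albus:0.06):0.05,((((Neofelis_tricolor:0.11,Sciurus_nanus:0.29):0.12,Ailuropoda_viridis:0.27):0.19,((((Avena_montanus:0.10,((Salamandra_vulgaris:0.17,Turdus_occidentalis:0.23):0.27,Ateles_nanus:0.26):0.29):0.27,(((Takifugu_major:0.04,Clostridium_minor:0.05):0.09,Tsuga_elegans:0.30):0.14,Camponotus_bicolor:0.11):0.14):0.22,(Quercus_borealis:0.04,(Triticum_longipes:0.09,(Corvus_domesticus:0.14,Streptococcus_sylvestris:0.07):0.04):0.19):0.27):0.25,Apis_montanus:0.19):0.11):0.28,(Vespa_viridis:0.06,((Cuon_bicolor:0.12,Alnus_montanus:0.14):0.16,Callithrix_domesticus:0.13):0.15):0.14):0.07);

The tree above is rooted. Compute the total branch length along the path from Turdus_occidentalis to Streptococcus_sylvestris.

The path runs Turdus_occidentalis → … → MRCA → … → Streptococcus_sylvestris; the MRCA is the node subtending (((Avena_montanus,((Salamandra_vulgaris,Turdus_occidentalis),Ateles_nanus)),(((Takifugu_major,Clostridium_minor),Tsuga_elegans),Camponotus_bicolor)),(Quercus_borealis,(Triticum_longipes,(Corvus_domesticus,Streptococcus_sylvestris)))).
Branch lengths along that path: 0.23 + 0.27 + 0.29 + 0.27 + 0.22 + 0.27 + 0.19 + 0.04 + 0.07 = 1.85.

1.85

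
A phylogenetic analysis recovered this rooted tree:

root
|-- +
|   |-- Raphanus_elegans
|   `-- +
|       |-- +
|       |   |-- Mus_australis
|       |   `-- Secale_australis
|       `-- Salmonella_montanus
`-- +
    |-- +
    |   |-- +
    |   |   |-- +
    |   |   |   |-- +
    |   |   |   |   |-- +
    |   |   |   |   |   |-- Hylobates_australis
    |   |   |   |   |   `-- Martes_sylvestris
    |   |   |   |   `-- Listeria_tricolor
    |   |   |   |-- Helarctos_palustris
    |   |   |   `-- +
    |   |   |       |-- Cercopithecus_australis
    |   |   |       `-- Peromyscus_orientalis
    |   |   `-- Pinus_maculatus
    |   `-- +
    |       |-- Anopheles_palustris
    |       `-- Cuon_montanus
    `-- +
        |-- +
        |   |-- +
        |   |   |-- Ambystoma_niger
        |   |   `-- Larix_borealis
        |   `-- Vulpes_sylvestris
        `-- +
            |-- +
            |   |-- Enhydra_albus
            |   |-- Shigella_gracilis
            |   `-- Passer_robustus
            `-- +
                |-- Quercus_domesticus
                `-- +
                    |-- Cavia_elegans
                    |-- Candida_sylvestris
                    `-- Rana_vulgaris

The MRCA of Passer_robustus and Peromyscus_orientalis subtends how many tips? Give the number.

The MRCA of Passer_robustus and Peromyscus_orientalis is the node subtending ((((((Hylobates_australis,Martes_sylvestris),Listeria_tricolor),Helarctos_palustris,(Cercopithecus_australis,Peromyscus_orientalis)),Pinus_maculatus),(Anopheles_palustris,Cuon_montanus)),(((Ambystoma_niger,Larix_borealis),Vulpes_sylvestris),((Enhydra_albus,Shigella_gracilis,Passer_robustus),(Quercus_domesticus,(Cavia_elegans,Candida_sylvestris,Rana_vulgaris))))).
That clade contains 19 terminal taxa: Ambystoma_niger, Anopheles_palustris, Candida_sylvestris, Cavia_elegans, Cercopithecus_australis, Cuon_montanus, Enhydra_albus, Helarctos_palustris, Hylobates_australis, Larix_borealis, Listeria_tricolor, Martes_sylvestris, Passer_robustus, Peromyscus_orientalis, Pinus_maculatus, Quercus_domesticus, Rana_vulgaris, Shigella_gracilis, Vulpes_sylvestris.

19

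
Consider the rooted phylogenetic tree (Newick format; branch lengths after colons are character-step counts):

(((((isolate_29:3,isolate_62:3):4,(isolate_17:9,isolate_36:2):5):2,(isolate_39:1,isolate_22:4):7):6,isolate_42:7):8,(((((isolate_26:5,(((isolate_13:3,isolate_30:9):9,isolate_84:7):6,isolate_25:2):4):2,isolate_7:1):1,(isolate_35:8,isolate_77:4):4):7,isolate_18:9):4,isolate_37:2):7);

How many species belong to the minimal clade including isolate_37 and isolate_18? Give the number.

10

The MRCA of isolate_37 and isolate_18 is the node subtending (((((isolate_26,(((isolate_13,isolate_30),isolate_84),isolate_25)),isolate_7),(isolate_35,isolate_77)),isolate_18),isolate_37).
That clade contains 10 terminal taxa: isolate_13, isolate_18, isolate_25, isolate_26, isolate_30, isolate_35, isolate_37, isolate_7, isolate_77, isolate_84.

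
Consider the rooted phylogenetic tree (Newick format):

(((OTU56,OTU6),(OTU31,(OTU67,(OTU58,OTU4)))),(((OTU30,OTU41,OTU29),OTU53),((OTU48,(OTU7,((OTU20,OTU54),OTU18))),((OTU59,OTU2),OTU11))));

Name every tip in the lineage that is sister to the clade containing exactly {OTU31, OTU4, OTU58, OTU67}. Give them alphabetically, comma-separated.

OTU56, OTU6

The clade containing exactly {OTU31, OTU4, OTU58, OTU67} attaches to the tree at the node subtending ((OTU56,OTU6),(OTU31,(OTU67,(OTU58,OTU4)))).
The other lineage descending from that same node — the sister group — is (OTU56,OTU6); its 2 tips in alphabetical order are the answer.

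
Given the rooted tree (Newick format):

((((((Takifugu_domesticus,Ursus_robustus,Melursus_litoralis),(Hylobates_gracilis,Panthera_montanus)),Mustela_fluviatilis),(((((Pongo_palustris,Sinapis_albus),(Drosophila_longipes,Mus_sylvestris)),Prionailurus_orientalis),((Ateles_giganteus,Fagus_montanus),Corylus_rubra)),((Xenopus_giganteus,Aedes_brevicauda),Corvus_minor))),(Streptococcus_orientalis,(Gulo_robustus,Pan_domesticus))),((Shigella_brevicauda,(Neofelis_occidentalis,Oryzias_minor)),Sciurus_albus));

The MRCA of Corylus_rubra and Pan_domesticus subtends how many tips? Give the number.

20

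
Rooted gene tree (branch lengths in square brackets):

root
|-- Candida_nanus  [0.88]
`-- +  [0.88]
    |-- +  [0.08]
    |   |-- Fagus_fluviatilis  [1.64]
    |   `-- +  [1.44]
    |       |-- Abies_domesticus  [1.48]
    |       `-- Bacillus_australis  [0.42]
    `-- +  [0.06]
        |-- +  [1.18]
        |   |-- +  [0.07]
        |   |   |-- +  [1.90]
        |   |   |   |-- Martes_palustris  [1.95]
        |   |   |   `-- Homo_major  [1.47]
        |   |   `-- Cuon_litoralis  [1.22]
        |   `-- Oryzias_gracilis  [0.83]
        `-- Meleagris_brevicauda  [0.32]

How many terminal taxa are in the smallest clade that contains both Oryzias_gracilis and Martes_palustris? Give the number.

The MRCA of Oryzias_gracilis and Martes_palustris is the node subtending (((Martes_palustris,Homo_major),Cuon_litoralis),Oryzias_gracilis).
That clade contains 4 terminal taxa: Cuon_litoralis, Homo_major, Martes_palustris, Oryzias_gracilis.

4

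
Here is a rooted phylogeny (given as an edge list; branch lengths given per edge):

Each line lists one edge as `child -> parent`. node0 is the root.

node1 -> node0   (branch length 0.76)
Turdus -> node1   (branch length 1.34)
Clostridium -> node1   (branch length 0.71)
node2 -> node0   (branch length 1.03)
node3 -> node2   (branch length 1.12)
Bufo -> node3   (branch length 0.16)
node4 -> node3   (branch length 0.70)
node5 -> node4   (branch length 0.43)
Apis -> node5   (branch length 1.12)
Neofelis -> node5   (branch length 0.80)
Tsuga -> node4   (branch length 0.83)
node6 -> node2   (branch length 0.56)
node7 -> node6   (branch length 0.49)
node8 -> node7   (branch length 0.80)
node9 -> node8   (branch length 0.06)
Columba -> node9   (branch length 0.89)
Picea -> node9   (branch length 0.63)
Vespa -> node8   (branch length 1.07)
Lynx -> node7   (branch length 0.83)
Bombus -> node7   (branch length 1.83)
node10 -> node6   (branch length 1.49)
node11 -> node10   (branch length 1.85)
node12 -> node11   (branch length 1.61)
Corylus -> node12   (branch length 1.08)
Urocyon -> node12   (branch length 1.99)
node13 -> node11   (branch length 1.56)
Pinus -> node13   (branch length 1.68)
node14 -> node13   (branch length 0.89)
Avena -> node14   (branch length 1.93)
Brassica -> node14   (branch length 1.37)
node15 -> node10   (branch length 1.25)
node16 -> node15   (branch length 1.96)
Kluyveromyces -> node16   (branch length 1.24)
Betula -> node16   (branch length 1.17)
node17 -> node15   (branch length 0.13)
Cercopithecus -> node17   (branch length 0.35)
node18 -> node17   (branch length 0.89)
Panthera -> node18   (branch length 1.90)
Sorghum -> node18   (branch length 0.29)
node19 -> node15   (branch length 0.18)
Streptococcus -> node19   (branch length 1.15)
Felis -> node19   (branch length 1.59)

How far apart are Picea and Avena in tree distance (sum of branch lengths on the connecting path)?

The path runs Picea → … → MRCA → … → Avena; the MRCA is the node subtending ((((Columba,Picea),Vespa),Lynx,Bombus),(((Corylus,Urocyon),(Pinus,(Avena,Brassica))),((Kluyveromyces,Betula),(Cercopithecus,(Panthera,Sorghum)),(Streptococcus,Felis)))).
Branch lengths along that path: 0.63 + 0.06 + 0.80 + 0.49 + 1.49 + 1.85 + 1.56 + 0.89 + 1.93 = 9.70.

9.70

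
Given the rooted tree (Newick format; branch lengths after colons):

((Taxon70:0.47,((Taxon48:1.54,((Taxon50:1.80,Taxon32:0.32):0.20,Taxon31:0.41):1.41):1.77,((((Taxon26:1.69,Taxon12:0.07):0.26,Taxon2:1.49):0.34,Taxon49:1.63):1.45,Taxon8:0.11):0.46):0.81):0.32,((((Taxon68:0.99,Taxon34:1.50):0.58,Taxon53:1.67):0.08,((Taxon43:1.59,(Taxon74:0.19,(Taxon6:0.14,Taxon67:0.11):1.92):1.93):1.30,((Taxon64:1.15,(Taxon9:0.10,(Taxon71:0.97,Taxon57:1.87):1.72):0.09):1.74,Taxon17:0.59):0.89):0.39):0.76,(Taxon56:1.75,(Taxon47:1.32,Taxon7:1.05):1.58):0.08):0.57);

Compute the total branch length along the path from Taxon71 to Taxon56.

8.39

The path runs Taxon71 → … → MRCA → … → Taxon56; the MRCA is the node subtending ((((Taxon68,Taxon34),Taxon53),((Taxon43,(Taxon74,(Taxon6,Taxon67))),((Taxon64,(Taxon9,(Taxon71,Taxon57))),Taxon17))),(Taxon56,(Taxon47,Taxon7))).
Branch lengths along that path: 0.97 + 1.72 + 0.09 + 1.74 + 0.89 + 0.39 + 0.76 + 0.08 + 1.75 = 8.39.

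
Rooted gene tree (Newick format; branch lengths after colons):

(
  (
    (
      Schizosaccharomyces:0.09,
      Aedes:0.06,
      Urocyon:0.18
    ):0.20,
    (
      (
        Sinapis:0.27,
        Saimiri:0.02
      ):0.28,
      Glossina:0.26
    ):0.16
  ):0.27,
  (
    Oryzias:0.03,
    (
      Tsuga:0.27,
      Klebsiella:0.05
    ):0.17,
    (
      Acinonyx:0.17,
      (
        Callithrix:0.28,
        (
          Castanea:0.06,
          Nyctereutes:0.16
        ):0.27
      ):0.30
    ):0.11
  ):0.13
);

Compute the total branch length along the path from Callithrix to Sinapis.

1.80

The path runs Callithrix → … → MRCA → … → Sinapis; the MRCA is the root of the tree.
Branch lengths along that path: 0.28 + 0.30 + 0.11 + 0.13 + 0.27 + 0.16 + 0.28 + 0.27 = 1.80.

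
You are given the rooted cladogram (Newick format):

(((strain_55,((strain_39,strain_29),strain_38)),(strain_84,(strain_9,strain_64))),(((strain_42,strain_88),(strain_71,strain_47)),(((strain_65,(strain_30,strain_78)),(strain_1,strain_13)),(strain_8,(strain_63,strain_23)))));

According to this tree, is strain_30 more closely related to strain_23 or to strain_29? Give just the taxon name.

strain_23

The MRCA of strain_30 and strain_23 subtends (((strain_65,(strain_30,strain_78)),(strain_1,strain_13)),(strain_8,(strain_63,strain_23))) (8 taxa).
The MRCA of strain_30 and strain_29 is the root, subtending the entire tree (19 taxa).
The first is nested inside the second, so strain_30 shares a more recent common ancestor with strain_23.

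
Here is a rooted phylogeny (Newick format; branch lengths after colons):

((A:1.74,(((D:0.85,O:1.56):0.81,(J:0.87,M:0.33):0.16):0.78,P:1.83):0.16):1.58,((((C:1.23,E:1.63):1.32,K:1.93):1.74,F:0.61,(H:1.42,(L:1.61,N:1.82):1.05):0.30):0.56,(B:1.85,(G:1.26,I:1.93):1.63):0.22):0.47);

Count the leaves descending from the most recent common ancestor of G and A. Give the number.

The MRCA of G and A is the root, so the clade is the entire tree.
That clade contains 16 terminal taxa: A, B, C, D, E, F, G, H, I, J, K, L, M, N, O, P.

16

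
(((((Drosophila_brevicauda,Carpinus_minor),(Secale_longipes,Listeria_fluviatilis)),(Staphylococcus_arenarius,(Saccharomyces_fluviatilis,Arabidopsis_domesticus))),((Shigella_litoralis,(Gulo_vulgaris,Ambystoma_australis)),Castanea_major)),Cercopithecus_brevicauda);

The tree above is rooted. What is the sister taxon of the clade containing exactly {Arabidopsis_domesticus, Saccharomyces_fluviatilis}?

The clade containing exactly {Arabidopsis_domesticus, Saccharomyces_fluviatilis} attaches to the tree at the node subtending (Staphylococcus_arenarius,(Saccharomyces_fluviatilis,Arabidopsis_domesticus)).
The other lineage descending from that same node — the sister group — is the single tip Staphylococcus_arenarius.

Staphylococcus_arenarius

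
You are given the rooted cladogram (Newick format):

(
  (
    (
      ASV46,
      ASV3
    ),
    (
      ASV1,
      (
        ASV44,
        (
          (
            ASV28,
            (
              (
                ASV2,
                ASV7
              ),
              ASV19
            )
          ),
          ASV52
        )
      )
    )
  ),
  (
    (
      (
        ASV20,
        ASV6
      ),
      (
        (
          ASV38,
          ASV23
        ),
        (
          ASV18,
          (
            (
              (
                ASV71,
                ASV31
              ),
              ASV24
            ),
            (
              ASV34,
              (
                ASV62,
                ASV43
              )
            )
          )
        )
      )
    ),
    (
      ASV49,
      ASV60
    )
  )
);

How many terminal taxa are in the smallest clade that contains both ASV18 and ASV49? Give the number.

The MRCA of ASV18 and ASV49 is the node subtending (((ASV20,ASV6),((ASV38,ASV23),(ASV18,(((ASV71,ASV31),ASV24),(ASV34,(ASV62,ASV43)))))),(ASV49,ASV60)).
That clade contains 13 terminal taxa: ASV18, ASV20, ASV23, ASV24, ASV31, ASV34, ASV38, ASV43, ASV49, ASV6, ASV60, ASV62, ASV71.

13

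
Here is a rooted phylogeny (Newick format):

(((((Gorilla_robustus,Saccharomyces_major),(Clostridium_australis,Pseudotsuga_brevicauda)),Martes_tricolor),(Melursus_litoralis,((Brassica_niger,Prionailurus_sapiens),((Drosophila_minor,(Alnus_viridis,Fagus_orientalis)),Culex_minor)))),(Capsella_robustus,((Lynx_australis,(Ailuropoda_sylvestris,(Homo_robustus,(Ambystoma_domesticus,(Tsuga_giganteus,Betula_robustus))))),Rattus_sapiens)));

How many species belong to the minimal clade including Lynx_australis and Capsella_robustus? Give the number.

The MRCA of Lynx_australis and Capsella_robustus is the node subtending (Capsella_robustus,((Lynx_australis,(Ailuropoda_sylvestris,(Homo_robustus,(Ambystoma_domesticus,(Tsuga_giganteus,Betula_robustus))))),Rattus_sapiens)).
That clade contains 8 terminal taxa: Ailuropoda_sylvestris, Ambystoma_domesticus, Betula_robustus, Capsella_robustus, Homo_robustus, Lynx_australis, Rattus_sapiens, Tsuga_giganteus.

8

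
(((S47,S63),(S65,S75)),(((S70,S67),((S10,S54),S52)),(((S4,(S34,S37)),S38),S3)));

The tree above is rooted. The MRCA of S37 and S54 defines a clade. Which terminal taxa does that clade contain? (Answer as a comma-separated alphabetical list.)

Tracing S37: it sits inside (S34,S37).
Tracing S54: it sits inside (S10,S54).
The smallest clade enclosing both is (((S70,S67),((S10,S54),S52)),(((S4,(S34,S37)),S38),S3)); the answer is its 10 terminal taxa in alphabetical order.

S10, S3, S34, S37, S38, S4, S52, S54, S67, S70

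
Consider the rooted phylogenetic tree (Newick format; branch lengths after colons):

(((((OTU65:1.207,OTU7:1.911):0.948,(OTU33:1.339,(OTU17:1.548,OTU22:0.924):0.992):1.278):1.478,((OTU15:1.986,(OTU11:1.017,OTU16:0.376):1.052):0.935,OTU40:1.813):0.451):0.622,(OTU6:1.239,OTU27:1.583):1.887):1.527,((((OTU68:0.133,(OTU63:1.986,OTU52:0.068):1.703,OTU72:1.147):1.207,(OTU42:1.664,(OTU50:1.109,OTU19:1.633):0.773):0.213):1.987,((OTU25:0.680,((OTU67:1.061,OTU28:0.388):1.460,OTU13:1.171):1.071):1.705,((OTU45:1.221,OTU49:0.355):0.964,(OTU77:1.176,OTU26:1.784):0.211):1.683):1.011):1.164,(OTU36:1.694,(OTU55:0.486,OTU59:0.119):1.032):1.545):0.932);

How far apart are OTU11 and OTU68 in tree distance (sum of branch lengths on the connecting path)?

11.027

The path runs OTU11 → … → MRCA → … → OTU68; the MRCA is the root of the tree.
Branch lengths along that path: 1.017 + 1.052 + 0.935 + 0.451 + 0.622 + 1.527 + 0.932 + 1.164 + 1.987 + 1.207 + 0.133 = 11.027.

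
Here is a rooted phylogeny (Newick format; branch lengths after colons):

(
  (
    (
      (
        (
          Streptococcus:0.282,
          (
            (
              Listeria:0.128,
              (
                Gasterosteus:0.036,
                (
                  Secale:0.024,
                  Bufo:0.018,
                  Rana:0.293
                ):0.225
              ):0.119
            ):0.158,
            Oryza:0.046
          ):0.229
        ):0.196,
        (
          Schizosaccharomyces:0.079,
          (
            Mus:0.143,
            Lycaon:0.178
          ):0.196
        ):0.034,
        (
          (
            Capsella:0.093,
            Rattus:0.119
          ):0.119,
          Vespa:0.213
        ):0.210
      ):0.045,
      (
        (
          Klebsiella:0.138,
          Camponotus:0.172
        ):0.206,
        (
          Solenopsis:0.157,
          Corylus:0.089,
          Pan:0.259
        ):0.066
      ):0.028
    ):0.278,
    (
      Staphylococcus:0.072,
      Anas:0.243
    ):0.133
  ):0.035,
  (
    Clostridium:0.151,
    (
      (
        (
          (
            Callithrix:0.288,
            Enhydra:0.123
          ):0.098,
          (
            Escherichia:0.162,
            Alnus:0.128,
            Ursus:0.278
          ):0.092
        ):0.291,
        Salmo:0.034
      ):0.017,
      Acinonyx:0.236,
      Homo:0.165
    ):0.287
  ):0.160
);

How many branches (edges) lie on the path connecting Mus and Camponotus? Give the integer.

The MRCA of Mus and Camponotus is the node subtending (((Streptococcus,((Listeria,(Gasterosteus,(Secale,Bufo,Rana))),Oryza)),(Schizosaccharomyces,(Mus,Lycaon)),((Capsella,Rattus),Vespa)),((Klebsiella,Camponotus),(Solenopsis,Corylus,Pan))).
From Mus up to that node: 4 branches. From Camponotus up to the same node: 3 branches. Total: 4 + 3 = 7.

7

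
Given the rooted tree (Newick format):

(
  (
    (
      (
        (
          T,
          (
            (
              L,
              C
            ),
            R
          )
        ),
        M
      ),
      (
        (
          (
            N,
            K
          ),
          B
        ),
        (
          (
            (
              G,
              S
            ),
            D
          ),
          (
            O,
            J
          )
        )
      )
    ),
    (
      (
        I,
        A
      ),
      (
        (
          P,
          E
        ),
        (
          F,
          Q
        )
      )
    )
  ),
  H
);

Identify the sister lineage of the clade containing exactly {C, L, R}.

The clade containing exactly {C, L, R} attaches to the tree at the node subtending (T,((L,C),R)).
The other lineage descending from that same node — the sister group — is the single tip T.

T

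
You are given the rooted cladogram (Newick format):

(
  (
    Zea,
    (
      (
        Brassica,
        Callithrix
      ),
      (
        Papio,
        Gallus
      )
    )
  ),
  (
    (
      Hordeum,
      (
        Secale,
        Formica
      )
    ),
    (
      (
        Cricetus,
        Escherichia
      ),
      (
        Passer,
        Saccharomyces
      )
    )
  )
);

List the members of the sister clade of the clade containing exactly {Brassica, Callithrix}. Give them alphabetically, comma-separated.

The clade containing exactly {Brassica, Callithrix} attaches to the tree at the node subtending ((Brassica,Callithrix),(Papio,Gallus)).
The other lineage descending from that same node — the sister group — is (Papio,Gallus); its 2 tips in alphabetical order are the answer.

Gallus, Papio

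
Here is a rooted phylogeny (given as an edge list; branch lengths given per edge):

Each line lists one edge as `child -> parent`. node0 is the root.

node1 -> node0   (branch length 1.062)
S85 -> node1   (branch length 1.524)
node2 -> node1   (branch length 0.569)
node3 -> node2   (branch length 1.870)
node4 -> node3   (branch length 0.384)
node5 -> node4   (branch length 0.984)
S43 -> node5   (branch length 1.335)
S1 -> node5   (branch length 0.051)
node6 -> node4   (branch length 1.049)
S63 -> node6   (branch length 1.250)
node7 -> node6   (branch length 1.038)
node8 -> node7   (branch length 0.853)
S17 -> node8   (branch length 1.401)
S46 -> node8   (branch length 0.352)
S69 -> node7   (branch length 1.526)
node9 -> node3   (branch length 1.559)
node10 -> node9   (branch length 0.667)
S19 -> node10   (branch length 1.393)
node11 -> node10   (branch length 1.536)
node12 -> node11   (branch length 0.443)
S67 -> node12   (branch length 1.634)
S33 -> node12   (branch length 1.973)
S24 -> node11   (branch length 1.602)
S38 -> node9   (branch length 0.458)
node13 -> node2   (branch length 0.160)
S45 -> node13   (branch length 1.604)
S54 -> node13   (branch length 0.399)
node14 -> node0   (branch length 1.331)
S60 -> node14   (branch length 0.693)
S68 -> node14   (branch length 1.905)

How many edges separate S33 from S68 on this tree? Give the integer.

The MRCA of S33 and S68 is the root of the tree.
From S33 up to that node: 8 branches. From S68 up to the same node: 2 branches. Total: 8 + 2 = 10.

10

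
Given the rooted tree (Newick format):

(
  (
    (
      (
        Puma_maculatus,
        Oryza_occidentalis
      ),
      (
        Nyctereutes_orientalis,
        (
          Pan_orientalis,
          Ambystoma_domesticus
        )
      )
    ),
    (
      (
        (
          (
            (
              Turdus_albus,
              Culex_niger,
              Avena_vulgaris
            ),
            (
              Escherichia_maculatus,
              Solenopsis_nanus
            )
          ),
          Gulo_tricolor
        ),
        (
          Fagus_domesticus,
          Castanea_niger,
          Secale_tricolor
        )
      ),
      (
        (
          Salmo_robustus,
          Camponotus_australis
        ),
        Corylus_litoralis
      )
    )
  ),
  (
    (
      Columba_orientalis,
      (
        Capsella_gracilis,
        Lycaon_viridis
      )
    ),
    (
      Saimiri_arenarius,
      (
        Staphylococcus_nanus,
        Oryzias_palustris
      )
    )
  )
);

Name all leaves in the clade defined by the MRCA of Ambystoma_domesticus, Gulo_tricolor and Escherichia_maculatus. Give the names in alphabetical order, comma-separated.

Ambystoma_domesticus, Avena_vulgaris, Camponotus_australis, Castanea_niger, Corylus_litoralis, Culex_niger, Escherichia_maculatus, Fagus_domesticus, Gulo_tricolor, Nyctereutes_orientalis, Oryza_occidentalis, Pan_orientalis, Puma_maculatus, Salmo_robustus, Secale_tricolor, Solenopsis_nanus, Turdus_albus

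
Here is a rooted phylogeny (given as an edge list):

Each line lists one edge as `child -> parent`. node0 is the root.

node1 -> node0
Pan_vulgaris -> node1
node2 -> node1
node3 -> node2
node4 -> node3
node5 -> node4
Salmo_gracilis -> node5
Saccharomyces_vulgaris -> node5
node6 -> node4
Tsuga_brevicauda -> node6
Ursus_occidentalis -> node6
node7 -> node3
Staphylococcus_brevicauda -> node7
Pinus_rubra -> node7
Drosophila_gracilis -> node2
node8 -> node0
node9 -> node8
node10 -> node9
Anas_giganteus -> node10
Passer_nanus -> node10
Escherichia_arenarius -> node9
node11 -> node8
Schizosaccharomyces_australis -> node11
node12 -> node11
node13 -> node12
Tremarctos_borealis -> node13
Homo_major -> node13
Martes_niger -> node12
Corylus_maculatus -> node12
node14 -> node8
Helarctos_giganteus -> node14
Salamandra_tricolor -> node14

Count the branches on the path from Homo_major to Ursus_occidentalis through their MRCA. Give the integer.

The MRCA of Homo_major and Ursus_occidentalis is the root of the tree.
From Homo_major up to that node: 5 branches. From Ursus_occidentalis up to the same node: 6 branches. Total: 5 + 6 = 11.

11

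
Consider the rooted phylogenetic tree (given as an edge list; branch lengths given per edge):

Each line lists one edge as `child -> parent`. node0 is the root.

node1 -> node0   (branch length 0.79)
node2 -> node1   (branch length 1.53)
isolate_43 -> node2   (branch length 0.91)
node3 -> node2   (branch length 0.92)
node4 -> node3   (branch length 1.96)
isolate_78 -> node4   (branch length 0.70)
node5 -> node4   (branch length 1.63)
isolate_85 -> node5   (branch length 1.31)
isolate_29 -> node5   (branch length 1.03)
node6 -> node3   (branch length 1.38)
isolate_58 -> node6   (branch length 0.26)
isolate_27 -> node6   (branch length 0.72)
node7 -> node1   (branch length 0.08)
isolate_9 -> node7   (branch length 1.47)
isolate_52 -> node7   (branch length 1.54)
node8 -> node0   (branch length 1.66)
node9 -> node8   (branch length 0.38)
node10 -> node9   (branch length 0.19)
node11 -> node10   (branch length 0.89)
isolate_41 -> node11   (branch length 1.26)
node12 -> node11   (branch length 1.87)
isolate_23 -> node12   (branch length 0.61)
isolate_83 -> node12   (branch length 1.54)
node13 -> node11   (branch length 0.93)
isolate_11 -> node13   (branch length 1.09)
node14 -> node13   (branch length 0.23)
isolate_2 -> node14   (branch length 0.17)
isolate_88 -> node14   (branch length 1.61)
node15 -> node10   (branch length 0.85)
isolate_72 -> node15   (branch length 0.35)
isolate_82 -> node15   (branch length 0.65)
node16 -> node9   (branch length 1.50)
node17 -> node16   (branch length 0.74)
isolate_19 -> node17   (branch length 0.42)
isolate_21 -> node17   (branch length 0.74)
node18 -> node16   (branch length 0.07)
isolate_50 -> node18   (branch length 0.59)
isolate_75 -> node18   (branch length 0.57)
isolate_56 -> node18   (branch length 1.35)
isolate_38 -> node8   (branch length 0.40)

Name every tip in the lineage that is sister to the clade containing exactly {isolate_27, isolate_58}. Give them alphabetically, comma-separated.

isolate_29, isolate_78, isolate_85

The clade containing exactly {isolate_27, isolate_58} attaches to the tree at the node subtending ((isolate_78,(isolate_85,isolate_29)),(isolate_58,isolate_27)).
The other lineage descending from that same node — the sister group — is (isolate_78,(isolate_85,isolate_29)); its 3 tips in alphabetical order are the answer.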